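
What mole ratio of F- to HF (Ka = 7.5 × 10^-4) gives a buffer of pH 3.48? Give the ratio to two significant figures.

ratio = 2.3

pKa = -log(7.5 × 10^-4) = 3.125
pH = pKa + log(r) ⇒ log(r) = 3.48 − 3.125 = +0.355
r = [F-]/[HF] = 10^(+0.355) = 2.26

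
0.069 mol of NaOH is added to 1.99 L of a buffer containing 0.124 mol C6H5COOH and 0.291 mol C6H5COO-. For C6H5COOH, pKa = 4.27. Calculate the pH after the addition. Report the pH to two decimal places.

pH = 5.09

After neutralization: n(C6H5COOH) = 0.055 mol, n(C6H5COO-) = 0.36 mol.
Henderson–Hasselbalch with mole ratio 0.36/0.055: pH = 4.27 + (+0.816)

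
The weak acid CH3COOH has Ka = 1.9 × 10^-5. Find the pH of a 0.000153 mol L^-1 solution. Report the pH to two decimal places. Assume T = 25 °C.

pH = 4.34

CH3COOH ⇌ CH3COO- + H+
From the ICE table, Ka = x²/(0.000153 − x) = 1.9 × 10^-5.
The 5% rule fails; solving x² + Ka·x − Ka·C₀ = 0 exactly:
x = [−1.9e-05 + √(1.9e-05² + 1.16e-08)]/2 = 4.52 × 10^-5 M
pH = −log[H+] = −log(4.52 × 10^-5) = 4.34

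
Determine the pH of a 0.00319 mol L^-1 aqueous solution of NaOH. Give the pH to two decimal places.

NaOH is a strong base; [OH-] = 0.00319 M.
pOH = -log(0.00319) = 2.50
pH = 14.00 - 2.50 = 11.50

pH = 11.50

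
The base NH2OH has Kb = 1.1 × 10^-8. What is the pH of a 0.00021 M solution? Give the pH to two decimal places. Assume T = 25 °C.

pH = 8.18

NH2OH + H2O ⇌ NH3OH+ + OH-
Kb = x²/(0.00021 − x) = 1.1 × 10^-8
Since Kb ≪ C₀, x ≈ √(Kb·C₀) = 1.52 × 10^-6 M.
(x/C₀ = 0.72% < 5%, so the approximation holds.)
pOH = 5.82, so pH = 14.00 − pOH = 8.18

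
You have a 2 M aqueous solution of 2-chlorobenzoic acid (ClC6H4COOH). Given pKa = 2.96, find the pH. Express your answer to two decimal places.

ClC6H4COOH ⇌ ClC6H4COO- + H+
Ka = 10^(−2.96) = 1.10 × 10^-3
From the ICE table, Ka = [H+]²/(2 − [H+]) = 1.10 × 10^-3.
Assume [H+] ≪ 2: [H+] ≈ √(1.10 × 10^-3 × 2) = 4.69 × 10^-2 M
pH = −log(4.69 × 10^-2) = 1.33

pH = 1.33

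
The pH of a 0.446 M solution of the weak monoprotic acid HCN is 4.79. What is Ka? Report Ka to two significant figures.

Ka = 5.9 × 10^-10

[H+] = 10^(-4.79) = 1.62 × 10^-5 M
At equilibrium [HA] = 0.446 − 1.62 × 10^-5 = 4.46 × 10^-1 M
Ka = [H+][A-]/[HA] = (1.62 × 10^-5)² / 4.46 × 10^-1 = 5.9 × 10^-10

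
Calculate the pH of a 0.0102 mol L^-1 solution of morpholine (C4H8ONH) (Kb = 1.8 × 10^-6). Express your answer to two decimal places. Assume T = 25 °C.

C4H8ONH + H2O ⇌ C4H8ONH2+ + OH-
From the ICE table, Kb = x²/(0.0102 − x) = 1.8 × 10^-6.
Neglecting x in the denominator: x = √(1.8 × 10^-6 × 0.0102) = 1.35 × 10^-4 M
(x/C₀ = 1.3% < 5%, so the approximation holds.)
pOH = 3.87, so pH = 14.00 − pOH = 10.13

pH = 10.13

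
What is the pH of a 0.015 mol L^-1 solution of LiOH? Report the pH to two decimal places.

LiOH is a strong base; [OH-] = 0.015 M.
pOH = -log(0.015) = 1.82
pH = 14.00 - 1.82 = 12.18

pH = 12.18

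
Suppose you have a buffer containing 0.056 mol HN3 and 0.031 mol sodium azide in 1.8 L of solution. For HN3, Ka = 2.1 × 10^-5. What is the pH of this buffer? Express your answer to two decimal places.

pH = 4.42

pKa = −log(2.1 × 10^-5) = 4.678
Using pH = pKa + log([base]/[acid]) with [base]/[acid] = 0.031/0.056:
pH = 4.678 + (-0.257) = 4.42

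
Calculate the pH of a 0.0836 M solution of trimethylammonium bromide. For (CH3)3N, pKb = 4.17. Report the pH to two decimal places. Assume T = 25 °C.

pH = 5.45

(CH3)3NH+ is the conjugate acid of the weak base (CH3)3N.
Kb = 10^(−4.17) = 6.76 × 10^-5
Ka = Kw/Kb = 1.0×10^-14 / 6.76 × 10^-5 = 1.48 × 10^-10
From the ICE table, Ka = [H+]²/(0.0836 − [H+]) = 1.48 × 10^-10.
Assume [H+] ≪ 0.0836: [H+] ≈ √(1.48 × 10^-10 × 0.0836) = 3.52 × 10^-6 M
Check: 0.0042% ionized — well under 5%, approximation valid.
pH = −log(3.52 × 10^-6) = 5.45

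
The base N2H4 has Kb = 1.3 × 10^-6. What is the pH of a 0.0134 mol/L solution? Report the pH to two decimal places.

N2H4 + H2O ⇌ N2H5+ + OH-
From the ICE table, Kb = [OH-]²/(0.0134 − [OH-]) = 1.3 × 10^-6.
Assume [OH-] ≪ 0.0134: [OH-] ≈ √(1.3 × 10^-6 × 0.0134) = 1.32 × 10^-4 M
Check: 0.98% ionized — well under 5%, approximation valid.
pOH = −log(1.32 × 10^-4) = 3.88; pH = 14.00 − 3.88 = 10.12

pH = 10.12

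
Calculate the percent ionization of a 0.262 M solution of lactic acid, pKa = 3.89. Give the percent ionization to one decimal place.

2.2%

CH3CH(OH)COOH ⇌ CH3CH(OH)COO- + H+; let x = [H+] at equilibrium.
Ka = 10^(−3.89) = 1.29 × 10^-4
x ≈ √(Ka·C₀) = √(1.29 × 10^-4 × 0.262) = 5.81 × 10^-3 M
% ionization = x/C₀ × 100% = 5.81 × 10^-3/0.262 × 100% = 2.2%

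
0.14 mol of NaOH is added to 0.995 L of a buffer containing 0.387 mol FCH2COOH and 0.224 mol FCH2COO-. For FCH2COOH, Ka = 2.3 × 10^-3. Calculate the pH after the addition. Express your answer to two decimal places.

OH- converts FCH2COOH to FCH2COO-: FCH2COOH → 0.247 mol, FCH2COO- → 0.364 mol.
pKa = −log(2.3 × 10^-3) = 2.638
pH = pKa + log(n_FCH2COO-/n_FCH2COOH) = 2.638 + log(0.364/0.247) = 2.638 + (+0.168)

pH = 2.81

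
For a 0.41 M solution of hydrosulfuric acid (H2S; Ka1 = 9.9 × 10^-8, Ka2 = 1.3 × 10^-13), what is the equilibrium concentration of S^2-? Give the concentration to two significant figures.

1.3 × 10^-13 M

First ionization gives [H+] ≈ [HS-] = 2.01 × 10^-4 M.
Second step: Ka2 = [H+][S^2-]/[HS-] ≈ [S^2-] (since [H+] ≈ [HS-]).
So [S^2-] ≈ Ka2.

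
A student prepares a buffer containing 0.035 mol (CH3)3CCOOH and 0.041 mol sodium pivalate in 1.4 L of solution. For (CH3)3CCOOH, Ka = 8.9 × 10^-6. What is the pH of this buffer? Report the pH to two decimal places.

pKa = −log(8.9 × 10^-6) = 5.051
pH = pKa + log([A⁻]/[HA]) = 5.051 + log(0.041/0.035)
pH = 5.051 + (+0.069) = 5.12

pH = 5.12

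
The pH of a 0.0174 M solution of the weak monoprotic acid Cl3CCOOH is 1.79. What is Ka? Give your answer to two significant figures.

Ka = 2.2 × 10^-1

[H+] = 10^(-1.79) = 1.62 × 10^-2 M
At equilibrium [HA] = 0.0174 − 1.62 × 10^-2 = 1.20 × 10^-3 M
Ka = [H+][A-]/[HA] = (1.62 × 10^-2)² / 1.20 × 10^-3 = 2.2 × 10^-1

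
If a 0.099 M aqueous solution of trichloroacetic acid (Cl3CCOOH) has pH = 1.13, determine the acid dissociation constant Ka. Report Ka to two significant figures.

[H+] = 10^(-1.13) = 7.41 × 10^-2 M
At equilibrium [HA] = 0.099 − 7.41 × 10^-2 = 2.49 × 10^-2 M
Ka = [H+][A-]/[HA] = (7.41 × 10^-2)² / 2.49 × 10^-2 = 2.2 × 10^-1

Ka = 2.2 × 10^-1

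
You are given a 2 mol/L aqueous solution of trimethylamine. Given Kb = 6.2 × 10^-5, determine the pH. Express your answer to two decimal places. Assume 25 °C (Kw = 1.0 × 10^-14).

pH = 12.05

(CH3)3N + H2O ⇌ (CH3)3NH+ + OH-
From the ICE table, Kb = [OH-]²/(2 − [OH-]) = 6.2 × 10^-5.
Neglecting [OH-] in the denominator: [OH-] = √(6.2 × 10^-5 × 2) = 1.11 × 10^-2 M
pOH = 1.95, so pH = 14.00 − pOH = 12.05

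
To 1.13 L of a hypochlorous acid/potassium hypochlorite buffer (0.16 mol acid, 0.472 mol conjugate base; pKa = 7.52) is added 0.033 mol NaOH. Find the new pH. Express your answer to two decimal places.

After neutralization: n(HOCl) = 0.127 mol, n(OCl-) = 0.505 mol.
pH = pKa + log(n_OCl-/n_HOCl) = 7.52 + log(0.505/0.127) = 7.52 + (+0.599)

pH = 8.12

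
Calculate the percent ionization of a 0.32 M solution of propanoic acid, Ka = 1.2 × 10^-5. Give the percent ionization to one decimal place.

0.6%

CH3CH2COOH ⇌ CH3CH2COO- + H+; let x = [H+] at equilibrium.
x ≈ √(Ka·C₀) = √(1.2 × 10^-5 × 0.32) = 1.96 × 10^-3 M
% ionization = x/C₀ × 100% = 1.96 × 10^-3/0.32 × 100% = 0.6%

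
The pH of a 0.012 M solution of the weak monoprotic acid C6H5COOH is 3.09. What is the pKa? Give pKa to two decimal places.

[H+] = 10^(-3.09) = 8.13 × 10^-4 M
At equilibrium [HA] = 0.012 − 8.13 × 10^-4 = 1.12 × 10^-2 M
Ka = [H+][A-]/[HA] = (8.13 × 10^-4)² / 1.12 × 10^-2 = 5.90 × 10^-5
pKa = -log(5.90 × 10^-5) = 4.23

pKa = 4.23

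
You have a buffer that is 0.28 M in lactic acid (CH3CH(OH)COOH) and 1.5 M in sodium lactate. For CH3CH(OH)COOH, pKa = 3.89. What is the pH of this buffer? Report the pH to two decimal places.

Using pH = pKa + log([base]/[acid]) with [base]/[acid] = 1.5/0.28:
pH = 3.89 + (+0.729) = 4.62

pH = 4.62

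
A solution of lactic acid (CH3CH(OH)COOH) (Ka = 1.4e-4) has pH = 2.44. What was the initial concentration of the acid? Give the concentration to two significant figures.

C₀ = 9.8 × 10^-2 M

[H+] = 10^(-2.44) = 3.63 × 10^-3 M = x
Ka = x²/(C₀ − x) ⇒ C₀ = x + x²/Ka
C₀ = 3.63 × 10^-3 + (3.63 × 10^-3)²/(1.4 × 10^-4) = 9.78 × 10^-2 M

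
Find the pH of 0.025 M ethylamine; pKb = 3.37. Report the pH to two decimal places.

pH = 11.49

C2H5NH2 + H2O ⇌ C2H5NH3+ + OH-
Kb = 10^(−3.37) = 4.27 × 10^-4
Kb = [OH-]²/(0.025 − [OH-]) = 4.27 × 10^-4
The 5% rule fails; solving [OH-]² + Kb·[OH-] − Kb·C₀ = 0 exactly:
[OH-] = [−0.000427 + √(0.000427² + 4.27e-05)]/2 = 3.06 × 10^-3 M
pOH = −log(3.06 × 10^-3) = 2.51; pH = 14.00 − 2.51 = 11.49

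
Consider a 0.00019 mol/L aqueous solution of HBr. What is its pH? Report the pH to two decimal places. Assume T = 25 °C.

pH = 3.72

HBr is a strong acid and dissociates completely, so [H+] = 0.00019 M.
pH = -log(0.00019) = 3.72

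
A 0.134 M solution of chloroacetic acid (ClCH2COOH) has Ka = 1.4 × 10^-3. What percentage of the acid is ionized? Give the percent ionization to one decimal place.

9.7%

ClCH2COOH ⇌ ClCH2COO- + H+; let x = [H+] at equilibrium.
Ka = x²/(C₀ − x); solving the quadratic gives x = 1.30 × 10^-2 M.
% ionization = x/C₀ × 100% = 1.30 × 10^-2/0.134 × 100% = 9.7%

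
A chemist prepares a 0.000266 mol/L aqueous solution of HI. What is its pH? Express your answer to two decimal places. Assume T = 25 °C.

HI is a strong acid and dissociates completely, so [H+] = 0.000266 M.
pH = -log(0.000266) = 3.58

pH = 3.58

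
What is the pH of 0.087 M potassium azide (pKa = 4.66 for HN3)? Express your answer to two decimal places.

pH = 8.80

N3- is the conjugate base of the weak acid HN3.
Ka = 10^(−4.66) = 2.19 × 10^-5
Kb = Kw/Ka = 1.0×10^-14 / 2.19 × 10^-5 = 4.57 × 10^-10
From the ICE table, Kb = x²/(0.087 − x) = 4.57 × 10^-10.
Neglecting x in the denominator: x = √(4.57 × 10^-10 × 0.087) = 6.31 × 10^-6 M
(x/C₀ = 0.0072% < 5%, so the approximation holds.)
pOH = −log(6.31 × 10^-6) = 5.20; pH = 14.00 − 5.20 = 8.80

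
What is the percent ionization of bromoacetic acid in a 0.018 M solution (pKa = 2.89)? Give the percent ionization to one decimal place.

BrCH2COOH ⇌ BrCH2COO- + H+; let x = [H+] at equilibrium.
Ka = 10^(−2.89) = 1.29 × 10^-3
Ka = x²/(C₀ − x); solving the quadratic gives x = 4.22 × 10^-3 M.
% ionization = x/C₀ × 100% = 4.22 × 10^-3/0.018 × 100% = 23.4%

23.4%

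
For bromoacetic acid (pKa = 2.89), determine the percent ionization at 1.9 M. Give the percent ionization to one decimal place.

BrCH2COOH ⇌ BrCH2COO- + H+; let x = [H+] at equilibrium.
Ka = 10^(−2.89) = 1.29 × 10^-3
x ≈ √(Ka·C₀) = √(1.29 × 10^-3 × 1.9) = 4.95 × 10^-2 M
% ionization = x/C₀ × 100% = 4.95 × 10^-2/1.9 × 100% = 2.6%

2.6%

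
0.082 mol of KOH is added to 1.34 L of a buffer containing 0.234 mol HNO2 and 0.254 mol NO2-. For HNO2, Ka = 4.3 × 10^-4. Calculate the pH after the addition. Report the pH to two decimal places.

pH = 3.71

OH- converts HNO2 to NO2-: HNO2 → 0.152 mol, NO2- → 0.336 mol.
pKa = −log(4.3 × 10^-4) = 3.367
pH = pKa + log([A⁻]/[HA]) = 3.367 + log(0.336/0.152) = 3.367 +0.344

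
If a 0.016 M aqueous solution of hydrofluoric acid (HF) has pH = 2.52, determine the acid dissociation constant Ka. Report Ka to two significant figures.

Ka = 7.0 × 10^-4

[H+] = 10^(-2.52) = 3.02 × 10^-3 M
At equilibrium [HA] = 0.016 − 3.02 × 10^-3 = 1.30 × 10^-2 M
Ka = [H+][A-]/[HA] = (3.02 × 10^-3)² / 1.30 × 10^-2 = 7.0 × 10^-4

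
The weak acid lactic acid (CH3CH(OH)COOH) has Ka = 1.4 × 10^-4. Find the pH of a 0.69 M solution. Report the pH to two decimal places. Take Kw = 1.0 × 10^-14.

CH3CH(OH)COOH ⇌ CH3CH(OH)COO- + H+
From the ICE table, Ka = [H+]²/(0.69 − [H+]) = 1.4 × 10^-4.
Neglecting [H+] in the denominator: [H+] = √(1.4 × 10^-4 × 0.69) = 9.83 × 10^-3 M
pH = −log[H+] = −log(9.83 × 10^-3) = 2.01

pH = 2.01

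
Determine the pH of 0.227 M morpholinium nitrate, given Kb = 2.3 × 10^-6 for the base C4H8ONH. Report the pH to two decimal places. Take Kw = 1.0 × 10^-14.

C4H8ONH2+ is the conjugate acid of the weak base C4H8ONH.
Ka = Kw/Kb = 1.0×10^-14 / 2.3 × 10^-6 = 4.35 × 10^-9
Ka = x²/(0.227 − x) = 4.35 × 10^-9
Neglecting x in the denominator: x = √(4.35 × 10^-9 × 0.227) = 3.14 × 10^-5 M
Check: 0.014% ionized — well under 5%, approximation valid.
pH = −log(3.14 × 10^-5) = 4.50

pH = 4.50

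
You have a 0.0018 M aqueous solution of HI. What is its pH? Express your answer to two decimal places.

HI is a strong acid and dissociates completely, so [H+] = 0.0018 M.
pH = -log(0.0018) = 2.74

pH = 2.74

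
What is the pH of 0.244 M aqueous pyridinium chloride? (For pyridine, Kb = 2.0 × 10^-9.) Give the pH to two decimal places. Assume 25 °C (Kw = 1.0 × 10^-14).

C5H5NH+ is the conjugate acid of the weak base C5H5N.
Ka = Kw/Kb = 1.0×10^-14 / 2.0 × 10^-9 = 5.00 × 10^-6
From the ICE table, Ka = x²/(0.244 − x) = 5.00 × 10^-6.
Neglecting x in the denominator: x = √(5.00 × 10^-6 × 0.244) = 1.10 × 10^-3 M
(x/C₀ = 0.45% < 5%, so the approximation holds.)
pH = −log[H+] = −log(1.10 × 10^-3) = 2.96

pH = 2.96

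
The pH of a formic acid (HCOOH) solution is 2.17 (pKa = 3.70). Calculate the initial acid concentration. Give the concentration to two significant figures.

C₀ = 2.4 × 10^-1 M

[H+] = 10^(-2.17) = 6.76 × 10^-3 M = x
Ka = 10^(−3.70) = 2.00 × 10^-4
Ka = x²/(C₀ − x) ⇒ C₀ = x + x²/Ka
C₀ = 6.76 × 10^-3 + (6.76 × 10^-3)²/(2.00 × 10^-4) = 2.35 × 10^-1 M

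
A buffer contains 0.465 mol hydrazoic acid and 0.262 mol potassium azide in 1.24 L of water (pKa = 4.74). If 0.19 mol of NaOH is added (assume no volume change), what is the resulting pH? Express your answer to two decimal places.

After neutralization: n(HN3) = 0.275 mol, n(N3-) = 0.452 mol.
Henderson–Hasselbalch with mole ratio 0.452/0.275: pH = 4.74 + (+0.216)

pH = 4.96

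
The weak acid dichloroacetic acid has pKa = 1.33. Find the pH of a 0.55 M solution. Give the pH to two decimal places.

pH = 0.86

Cl2CHCOOH ⇌ Cl2CHCOO- + H+
Ka = 10^(−1.33) = 4.68 × 10^-2
Let x = [H+] at equilibrium. Ka = x²/(0.55 − x).
x is not negligible relative to C₀; solve x² + 0.0468·x − 0.0257 = 0.
x = (−Ka + √(Ka² + 4·Ka·C₀))/2 = 1.39 × 10^-1 M
pH = −log[H+] = −log(1.39 × 10^-1) = 0.86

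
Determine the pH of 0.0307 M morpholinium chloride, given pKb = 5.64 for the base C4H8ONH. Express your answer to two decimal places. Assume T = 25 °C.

pH = 4.94

C4H8ONH2+ is the conjugate acid of the weak base C4H8ONH.
Kb = 10^(−5.64) = 2.29 × 10^-6
Ka = Kw/Kb = 1.0×10^-14 / 2.29 × 10^-6 = 4.37 × 10^-9
Let x = [H+] at equilibrium. Ka = x²/(0.0307 − x).
Since Ka ≪ C₀, x ≈ √(Ka·C₀) = 1.16 × 10^-5 M.
Check: 0.038% ionized — well under 5%, approximation valid.
pH = −log(1.16 × 10^-5) = 4.94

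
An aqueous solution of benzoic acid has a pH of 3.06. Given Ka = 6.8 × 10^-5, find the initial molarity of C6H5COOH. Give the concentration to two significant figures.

[H+] = 10^(-3.06) = 8.71 × 10^-4 M = x
Ka = x²/(C₀ − x) ⇒ C₀ = x + x²/Ka
C₀ = 8.71 × 10^-4 + (8.71 × 10^-4)²/(6.8 × 10^-5) = 1.20 × 10^-2 M

C₀ = 1.2 × 10^-2 M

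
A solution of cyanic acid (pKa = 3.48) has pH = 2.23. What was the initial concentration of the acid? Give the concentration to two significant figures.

C₀ = 1.1 × 10^-1 M

[H+] = 10^(-2.23) = 5.89 × 10^-3 M = x
Ka = 10^(−3.48) = 3.31 × 10^-4
Ka = x²/(C₀ − x) ⇒ C₀ = x + x²/Ka
C₀ = 5.89 × 10^-3 + (5.89 × 10^-3)²/(3.31 × 10^-4) = 1.11 × 10^-1 M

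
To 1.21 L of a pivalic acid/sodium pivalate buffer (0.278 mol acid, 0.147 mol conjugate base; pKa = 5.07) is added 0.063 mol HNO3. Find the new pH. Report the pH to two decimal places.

After neutralization: n((CH3)3CCOOH) = 0.341 mol, n((CH3)3CCOO-) = 0.084 mol.
pH = pKa + log(n_(CH3)3CCOO-/n_(CH3)3CCOOH) = 5.07 + log(0.084/0.341) = 5.07 + (-0.608)

pH = 4.46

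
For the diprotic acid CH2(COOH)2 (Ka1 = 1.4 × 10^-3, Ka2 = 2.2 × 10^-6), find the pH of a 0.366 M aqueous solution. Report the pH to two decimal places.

Since Ka1 ≫ Ka2, the first ionization dominates [H+].
Ka1 = x²/(0.366 − x) = 1.4 × 10^-3
Solving the quadratic: x = (−Ka1 + √(Ka1² + 4·Ka1·C₀))/2 = 2.19 × 10^-2 M
pH = −log(2.19 × 10^-2) = 1.66

pH = 1.66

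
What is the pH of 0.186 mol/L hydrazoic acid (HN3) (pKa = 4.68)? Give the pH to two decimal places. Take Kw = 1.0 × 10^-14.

pH = 2.71

HN3 ⇌ N3- + H+
Ka = 10^(−4.68) = 2.09 × 10^-5
From the ICE table, Ka = x²/(0.186 − x) = 2.09 × 10^-5.
Neglecting x in the denominator: x = √(2.09 × 10^-5 × 0.186) = 1.97 × 10^-3 M
Check: 1.1% ionized — well under 5%, approximation valid.
pH = −log[H+] = −log(1.97 × 10^-3) = 2.71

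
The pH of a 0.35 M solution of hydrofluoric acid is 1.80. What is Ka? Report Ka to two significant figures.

Ka = 7.5 × 10^-4

[H+] = 10^(-1.80) = 1.58 × 10^-2 M
At equilibrium [HA] = 0.35 − 1.58 × 10^-2 = 3.34 × 10^-1 M
Ka = [H+][A-]/[HA] = (1.58 × 10^-2)² / 3.34 × 10^-1 = 7.5 × 10^-4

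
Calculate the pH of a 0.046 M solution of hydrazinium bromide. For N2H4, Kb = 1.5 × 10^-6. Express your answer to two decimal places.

pH = 4.76

N2H5+ is the conjugate acid of the weak base N2H4.
Ka = Kw/Kb = 1.0×10^-14 / 1.5 × 10^-6 = 6.67 × 10^-9
Ka = [H+]²/(0.046 − [H+]) = 6.67 × 10^-9
Since Ka ≪ C₀, [H+] ≈ √(Ka·C₀) = 1.75 × 10^-5 M.
Check: 0.038% ionized — well under 5%, approximation valid.
pH = −log[H+] = −log(1.75 × 10^-5) = 4.76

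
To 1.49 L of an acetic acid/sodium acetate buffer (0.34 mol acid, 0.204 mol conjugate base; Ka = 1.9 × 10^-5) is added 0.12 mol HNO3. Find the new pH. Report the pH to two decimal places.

After neutralization: n(CH3COOH) = 0.46 mol, n(CH3COO-) = 0.084 mol.
pKa = −log(1.9 × 10^-5) = 4.721
Henderson–Hasselbalch with mole ratio 0.084/0.46: pH = 4.721 + (-0.738)

pH = 3.98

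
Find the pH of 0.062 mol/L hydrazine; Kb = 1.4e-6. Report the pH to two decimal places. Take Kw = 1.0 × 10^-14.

pH = 10.47

N2H4 + H2O ⇌ N2H5+ + OH-
From the ICE table, Kb = [OH-]²/(0.062 − [OH-]) = 1.4 × 10^-6.
Neglecting [OH-] in the denominator: [OH-] = √(1.4 × 10^-6 × 0.062) = 2.95 × 10^-4 M
Check: 0.48% ionized — well under 5%, approximation valid.
pOH = 3.53, so pH = 14.00 − pOH = 10.47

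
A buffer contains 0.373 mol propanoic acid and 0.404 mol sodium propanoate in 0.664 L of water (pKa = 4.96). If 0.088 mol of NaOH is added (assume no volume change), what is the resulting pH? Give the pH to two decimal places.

pH = 5.20

OH- converts CH3CH2COOH to CH3CH2COO-: CH3CH2COOH → 0.285 mol, CH3CH2COO- → 0.492 mol.
pH = pKa + log([A⁻]/[HA]) = 4.96 + log(0.492/0.285) = 4.96 +0.237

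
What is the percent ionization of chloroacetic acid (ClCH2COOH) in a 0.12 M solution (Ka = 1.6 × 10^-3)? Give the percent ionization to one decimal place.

ClCH2COOH ⇌ ClCH2COO- + H+; let x = [H+] at equilibrium.
Ka = x²/(C₀ − x); solving the quadratic gives x = 1.31 × 10^-2 M.
% ionization = x/C₀ × 100% = 1.31 × 10^-2/0.12 × 100% = 10.9%

10.9%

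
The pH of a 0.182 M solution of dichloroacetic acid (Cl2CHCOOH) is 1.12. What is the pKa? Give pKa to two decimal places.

[H+] = 10^(-1.12) = 7.59 × 10^-2 M
At equilibrium [HA] = 0.182 − 7.59 × 10^-2 = 1.06 × 10^-1 M
Ka = [H+][A-]/[HA] = (7.59 × 10^-2)² / 1.06 × 10^-1 = 5.43 × 10^-2
pKa = -log(5.43 × 10^-2) = 1.27

pKa = 1.27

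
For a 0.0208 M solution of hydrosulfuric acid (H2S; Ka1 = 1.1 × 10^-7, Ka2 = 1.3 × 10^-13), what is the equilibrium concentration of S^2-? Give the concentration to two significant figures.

First ionization gives [H+] ≈ [HS-] = 4.78 × 10^-5 M.
Second step: Ka2 = [H+][S^2-]/[HS-] ≈ [S^2-] (since [H+] ≈ [HS-]).
So [S^2-] ≈ Ka2.

1.3 × 10^-13 M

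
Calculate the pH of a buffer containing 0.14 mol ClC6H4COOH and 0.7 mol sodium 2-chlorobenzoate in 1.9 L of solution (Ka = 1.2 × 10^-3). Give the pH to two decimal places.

pH = 3.62

pKa = −log(1.2 × 10^-3) = 2.921
Using pH = pKa + log([base]/[acid]) with [base]/[acid] = 0.7/0.14:
pH = 2.921 + (+0.699) = 3.62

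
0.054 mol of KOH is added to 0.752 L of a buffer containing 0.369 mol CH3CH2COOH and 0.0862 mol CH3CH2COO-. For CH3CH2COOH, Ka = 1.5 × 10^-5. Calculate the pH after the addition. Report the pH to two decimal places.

After neutralization: n(CH3CH2COOH) = 0.315 mol, n(CH3CH2COO-) = 0.14 mol.
pKa = −log(1.5 × 10^-5) = 4.824
pH = pKa + log([A⁻]/[HA]) = 4.824 + log(0.14/0.315) = 4.824 -0.352

pH = 4.47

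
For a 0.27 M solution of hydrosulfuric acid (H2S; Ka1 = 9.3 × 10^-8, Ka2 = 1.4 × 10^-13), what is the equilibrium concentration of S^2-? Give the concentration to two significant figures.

First ionization gives [H+] ≈ [HS-] = 1.58 × 10^-4 M.
Second step: Ka2 = [H+][S^2-]/[HS-] ≈ [S^2-] (since [H+] ≈ [HS-]).
So [S^2-] ≈ Ka2.

1.4 × 10^-13 M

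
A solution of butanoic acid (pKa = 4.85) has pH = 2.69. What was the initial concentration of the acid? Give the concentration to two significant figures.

[H+] = 10^(-2.69) = 2.04 × 10^-3 M = x
Ka = 10^(−4.85) = 1.41 × 10^-5
Ka = x²/(C₀ − x) ⇒ C₀ = x + x²/Ka
C₀ = 2.04 × 10^-3 + (2.04 × 10^-3)²/(1.41 × 10^-5) = 2.97 × 10^-1 M

C₀ = 3.0 × 10^-1 M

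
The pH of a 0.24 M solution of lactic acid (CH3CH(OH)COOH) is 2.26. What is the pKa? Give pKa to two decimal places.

[H+] = 10^(-2.26) = 5.50 × 10^-3 M
At equilibrium [HA] = 0.24 − 5.50 × 10^-3 = 2.34 × 10^-1 M
Ka = [H+][A-]/[HA] = (5.50 × 10^-3)² / 2.34 × 10^-1 = 1.29 × 10^-4
pKa = -log(1.29 × 10^-4) = 3.89

pKa = 3.89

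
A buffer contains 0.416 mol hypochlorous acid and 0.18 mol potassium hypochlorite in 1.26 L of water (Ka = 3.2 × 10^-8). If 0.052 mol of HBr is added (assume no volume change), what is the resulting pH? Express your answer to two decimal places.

pH = 6.93

Added H+ converts OCl- to HOCl: HOCl → 0.468 mol, OCl- → 0.128 mol.
pKa = −log(3.2 × 10^-8) = 7.495
Henderson–Hasselbalch with mole ratio 0.128/0.468: pH = 7.495 + (-0.563)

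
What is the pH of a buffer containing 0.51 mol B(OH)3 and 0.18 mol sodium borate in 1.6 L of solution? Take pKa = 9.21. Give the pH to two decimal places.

Using pH = pKa + log([base]/[acid]) with [base]/[acid] = 0.18/0.51:
pH = 9.21 + (-0.452) = 8.76

pH = 8.76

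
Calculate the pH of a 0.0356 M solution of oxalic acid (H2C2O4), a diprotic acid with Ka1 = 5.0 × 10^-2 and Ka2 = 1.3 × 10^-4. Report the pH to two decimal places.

pH = 1.62

Ka1 ≫ Ka2, so treat the first dissociation as the only significant source of H+.
Ka1 = x²/(0.0356 − x) = 5.0 × 10^-2
Solving the quadratic: x = (−Ka1 + √(Ka1² + 4·Ka1·C₀))/2 = 2.40 × 10^-2 M
pH = −log(2.40 × 10^-2) = 1.62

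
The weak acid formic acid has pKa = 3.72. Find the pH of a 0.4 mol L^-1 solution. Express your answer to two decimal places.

pH = 2.06

HCOOH ⇌ HCOO- + H+
Ka = 10^(−3.72) = 1.91 × 10^-4
Ka = [H+]²/(0.4 − [H+]) = 1.91 × 10^-4
Assume [H+] ≪ 0.4: [H+] ≈ √(1.91 × 10^-4 × 0.4) = 8.74 × 10^-3 M
pH = −log[H+] = −log(8.74 × 10^-3) = 2.06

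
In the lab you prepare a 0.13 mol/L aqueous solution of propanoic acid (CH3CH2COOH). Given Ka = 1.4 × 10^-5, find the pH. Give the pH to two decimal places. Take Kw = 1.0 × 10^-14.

CH3CH2COOH ⇌ CH3CH2COO- + H+
Ka = [H+]²/(0.13 − [H+]) = 1.4 × 10^-5
Assume [H+] ≪ 0.13: [H+] ≈ √(1.4 × 10^-5 × 0.13) = 1.35 × 10^-3 M
Check: 1% ionized — well under 5%, approximation valid.
pH = −log(1.35 × 10^-3) = 2.87

pH = 2.87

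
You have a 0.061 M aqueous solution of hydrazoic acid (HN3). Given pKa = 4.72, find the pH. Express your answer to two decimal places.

pH = 2.97

HN3 ⇌ N3- + H+
Ka = 10^(−4.72) = 1.91 × 10^-5
Ka = x²/(0.061 − x) = 1.91 × 10^-5
Assume x ≪ 0.061: x ≈ √(1.91 × 10^-5 × 0.061) = 1.08 × 10^-3 M
Check: 1.8% ionized — well under 5%, approximation valid.
pH = −log(1.08 × 10^-3) = 2.97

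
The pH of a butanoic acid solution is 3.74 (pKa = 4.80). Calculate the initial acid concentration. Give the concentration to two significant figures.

[H+] = 10^(-3.74) = 1.82 × 10^-4 M = x
Ka = 10^(−4.80) = 1.58 × 10^-5
Ka = x²/(C₀ − x) ⇒ C₀ = x + x²/Ka
C₀ = 1.82 × 10^-4 + (1.82 × 10^-4)²/(1.58 × 10^-5) = 2.28 × 10^-3 M

C₀ = 2.3 × 10^-3 M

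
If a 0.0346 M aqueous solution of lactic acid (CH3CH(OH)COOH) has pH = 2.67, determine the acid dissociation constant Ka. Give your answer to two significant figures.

[H+] = 10^(-2.67) = 2.14 × 10^-3 M
At equilibrium [HA] = 0.0346 − 2.14 × 10^-3 = 3.25 × 10^-2 M
Ka = [H+][A-]/[HA] = (2.14 × 10^-3)² / 3.25 × 10^-2 = 1.4 × 10^-4

Ka = 1.4 × 10^-4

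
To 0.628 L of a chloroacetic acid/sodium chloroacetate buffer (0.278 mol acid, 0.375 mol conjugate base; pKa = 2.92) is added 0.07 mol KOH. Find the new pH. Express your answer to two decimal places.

pH = 3.25

After neutralization: n(ClCH2COOH) = 0.208 mol, n(ClCH2COO-) = 0.445 mol.
pH = pKa + log([A⁻]/[HA]) = 2.92 + log(0.445/0.208) = 2.92 +0.330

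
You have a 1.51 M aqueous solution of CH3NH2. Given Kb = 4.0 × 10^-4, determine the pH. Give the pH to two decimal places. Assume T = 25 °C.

CH3NH2 + H2O ⇌ CH3NH3+ + OH-
From the ICE table, Kb = [OH-]²/(1.51 − [OH-]) = 4.0 × 10^-4.
Since Kb ≪ C₀, [OH-] ≈ √(Kb·C₀) = 2.46 × 10^-2 M.
pOH = 1.61, so pH = 14.00 − pOH = 12.39

pH = 12.39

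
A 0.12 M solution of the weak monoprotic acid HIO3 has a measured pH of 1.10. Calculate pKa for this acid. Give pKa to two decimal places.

pKa = 0.81

[H+] = 10^(-1.10) = 7.94 × 10^-2 M
At equilibrium [HA] = 0.12 − 7.94 × 10^-2 = 4.06 × 10^-2 M
Ka = [H+][A-]/[HA] = (7.94 × 10^-2)² / 4.06 × 10^-2 = 1.55 × 10^-1
pKa = -log(1.55 × 10^-1) = 0.81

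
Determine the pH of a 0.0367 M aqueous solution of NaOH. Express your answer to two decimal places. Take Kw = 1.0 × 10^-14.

pH = 12.56

NaOH is a strong base; [OH-] = 0.0367 M.
pOH = -log(0.0367) = 1.44
pH = 14.00 - 1.44 = 12.56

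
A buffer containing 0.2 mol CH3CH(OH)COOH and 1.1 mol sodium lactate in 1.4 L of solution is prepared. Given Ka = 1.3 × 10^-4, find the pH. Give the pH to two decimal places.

pH = 4.63

pKa = −log(1.3 × 10^-4) = 3.886
pH = pKa + log([A⁻]/[HA]) = 3.886 + log(1.1/0.2)
pH = 3.886 + (+0.740) = 4.63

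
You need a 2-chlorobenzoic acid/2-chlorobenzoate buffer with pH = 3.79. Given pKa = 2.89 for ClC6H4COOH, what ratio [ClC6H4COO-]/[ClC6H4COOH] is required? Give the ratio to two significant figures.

pH = pKa + log(r) ⇒ log(r) = 3.79 − 2.89 = +0.90
r = [ClC6H4COO-]/[ClC6H4COOH] = 10^(+0.90) = 7.94

ratio = 7.9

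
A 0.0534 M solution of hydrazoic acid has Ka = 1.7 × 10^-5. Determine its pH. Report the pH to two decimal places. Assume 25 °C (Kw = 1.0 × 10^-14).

HN3 ⇌ N3- + H+
From the ICE table, Ka = [H+]²/(0.0534 − [H+]) = 1.7 × 10^-5.
Neglecting [H+] in the denominator: [H+] = √(1.7 × 10^-5 × 0.0534) = 9.53 × 10^-4 M
pH = −log[H+] = −log(9.53 × 10^-4) = 3.02

pH = 3.02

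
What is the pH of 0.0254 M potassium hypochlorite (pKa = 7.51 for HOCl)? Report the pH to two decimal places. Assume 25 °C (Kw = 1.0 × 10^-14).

OCl- is the conjugate base of the weak acid HOCl.
Ka = 10^(−7.51) = 3.09 × 10^-8
Kb = Kw/Ka = 1.0×10^-14 / 3.09 × 10^-8 = 3.24 × 10^-7
Let x = [OH-] at equilibrium. Kb = x²/(0.0254 − x).
Since Kb ≪ C₀, x ≈ √(Kb·C₀) = 9.07 × 10^-5 M.
(x/C₀ = 0.36% < 5%, so the approximation holds.)
pOH = 4.04, so pH = 14.00 − pOH = 9.96

pH = 9.96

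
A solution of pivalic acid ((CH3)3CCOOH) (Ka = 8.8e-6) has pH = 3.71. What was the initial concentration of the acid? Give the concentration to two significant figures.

[H+] = 10^(-3.71) = 1.95 × 10^-4 M = x
Ka = x²/(C₀ − x) ⇒ C₀ = x + x²/Ka
C₀ = 1.95 × 10^-4 + (1.95 × 10^-4)²/(8.8 × 10^-6) = 4.52 × 10^-3 M

C₀ = 4.5 × 10^-3 M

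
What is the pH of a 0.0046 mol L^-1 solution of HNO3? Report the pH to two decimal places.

HNO3 is a strong acid and dissociates completely, so [H+] = 0.0046 M.
pH = -log(0.0046) = 2.34

pH = 2.34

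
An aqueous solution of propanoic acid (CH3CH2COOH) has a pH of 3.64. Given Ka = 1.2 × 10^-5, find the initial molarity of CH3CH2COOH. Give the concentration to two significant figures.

C₀ = 4.6 × 10^-3 M

[H+] = 10^(-3.64) = 2.29 × 10^-4 M = x
Ka = x²/(C₀ − x) ⇒ C₀ = x + x²/Ka
C₀ = 2.29 × 10^-4 + (2.29 × 10^-4)²/(1.2 × 10^-5) = 4.60 × 10^-3 M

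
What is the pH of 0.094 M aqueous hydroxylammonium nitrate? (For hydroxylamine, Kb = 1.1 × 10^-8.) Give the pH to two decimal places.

pH = 3.53

NH3OH+ is the conjugate acid of the weak base NH2OH.
Ka = Kw/Kb = 1.0×10^-14 / 1.1 × 10^-8 = 9.09 × 10^-7
From the ICE table, Ka = [H+]²/(0.094 − [H+]) = 9.09 × 10^-7.
Assume [H+] ≪ 0.094: [H+] ≈ √(9.09 × 10^-7 × 0.094) = 2.92 × 10^-4 M
pH = −log(2.92 × 10^-4) = 3.53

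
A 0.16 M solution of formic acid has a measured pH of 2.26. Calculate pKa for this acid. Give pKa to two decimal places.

pKa = 3.71

[H+] = 10^(-2.26) = 5.50 × 10^-3 M
At equilibrium [HA] = 0.16 − 5.50 × 10^-3 = 1.54 × 10^-1 M
Ka = [H+][A-]/[HA] = (5.50 × 10^-3)² / 1.54 × 10^-1 = 1.96 × 10^-4
pKa = -log(1.96 × 10^-4) = 3.71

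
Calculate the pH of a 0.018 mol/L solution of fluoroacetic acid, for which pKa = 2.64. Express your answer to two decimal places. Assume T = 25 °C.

FCH2COOH ⇌ FCH2COO- + H+
Ka = 10^(−2.64) = 2.29 × 10^-3
From the ICE table, Ka = x²/(0.018 − x) = 2.29 × 10^-3.
Here C₀/Ka ≈ 7.86, so the small-x approximation fails. Use the quadratic:
x = (−Ka + √(Ka² + 4·Ka·C₀))/2 = 5.38 × 10^-3 M
pH = −log[H+] = −log(5.38 × 10^-3) = 2.27

pH = 2.27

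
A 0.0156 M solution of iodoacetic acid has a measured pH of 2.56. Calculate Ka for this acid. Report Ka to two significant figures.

[H+] = 10^(-2.56) = 2.75 × 10^-3 M
At equilibrium [HA] = 0.0156 − 2.75 × 10^-3 = 1.29 × 10^-2 M
Ka = [H+][A-]/[HA] = (2.75 × 10^-3)² / 1.29 × 10^-2 = 5.9 × 10^-4

Ka = 5.9 × 10^-4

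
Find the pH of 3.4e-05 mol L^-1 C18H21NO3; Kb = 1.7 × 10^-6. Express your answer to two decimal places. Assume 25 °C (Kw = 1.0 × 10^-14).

C18H21NO3 + H2O ⇌ C18H22NO3+ + OH-
Kb = x²/(3.4e-05 − x) = 1.7 × 10^-6
x is not negligible relative to C₀; solve x² + 1.7e-06·x − 5.78e-11 = 0.
x = (−Kb + √(Kb² + 4·Kb·C₀))/2 = 6.80 × 10^-6 M
pOH = 5.17, so pH = 14.00 − pOH = 8.83

pH = 8.83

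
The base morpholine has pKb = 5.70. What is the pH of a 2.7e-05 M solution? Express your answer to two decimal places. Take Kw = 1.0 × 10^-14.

C4H8ONH + H2O ⇌ C4H8ONH2+ + OH-
Kb = 10^(−5.70) = 2.00 × 10^-6
Let x = [OH-] at equilibrium. Kb = x²/(2.7e-05 − x).
The 5% rule fails; solving x² + Kb·x − Kb·C₀ = 0 exactly:
x = [−2e-06 + √(2e-06² + 2.16e-10)]/2 = 6.42 × 10^-6 M
pOH = −log(6.42 × 10^-6) = 5.19; pH = 14.00 − 5.19 = 8.81

pH = 8.81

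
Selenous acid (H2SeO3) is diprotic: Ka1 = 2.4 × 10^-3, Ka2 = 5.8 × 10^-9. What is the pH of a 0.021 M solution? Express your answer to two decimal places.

pH = 2.22

Since Ka1 ≫ Ka2, the first ionization dominates [H+].
Ka1 = x²/(0.021 − x) = 2.4 × 10^-3
Solving the quadratic: x = (−Ka1 + √(Ka1² + 4·Ka1·C₀))/2 = 6.00 × 10^-3 M
pH = −log(6.00 × 10^-3) = 2.22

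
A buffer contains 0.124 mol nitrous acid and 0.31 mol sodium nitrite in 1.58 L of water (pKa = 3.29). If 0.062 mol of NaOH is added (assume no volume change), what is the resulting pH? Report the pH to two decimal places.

After neutralization: n(HNO2) = 0.062 mol, n(NO2-) = 0.372 mol.
Henderson–Hasselbalch with mole ratio 0.372/0.062: pH = 3.29 + (+0.778)

pH = 4.07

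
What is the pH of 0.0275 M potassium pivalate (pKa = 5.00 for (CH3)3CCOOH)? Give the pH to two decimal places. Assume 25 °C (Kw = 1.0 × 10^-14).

pH = 8.72

(CH3)3CCOO- is the conjugate base of the weak acid (CH3)3CCOOH.
Ka = 10^(−5.00) = 1.00 × 10^-5
Kb = Kw/Ka = 1.0×10^-14 / 1.00 × 10^-5 = 1.00 × 10^-9
From the ICE table, Kb = [OH-]²/(0.0275 − [OH-]) = 1.00 × 10^-9.
Assume [OH-] ≪ 0.0275: [OH-] ≈ √(1.00 × 10^-9 × 0.0275) = 5.24 × 10^-6 M
([OH-]/C₀ = 0.019% < 5%, so the approximation holds.)
pOH = 5.28, so pH = 14.00 − pOH = 8.72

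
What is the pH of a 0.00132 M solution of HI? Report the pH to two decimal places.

HI is a strong acid and dissociates completely, so [H+] = 0.00132 M.
pH = -log(0.00132) = 2.88

pH = 2.88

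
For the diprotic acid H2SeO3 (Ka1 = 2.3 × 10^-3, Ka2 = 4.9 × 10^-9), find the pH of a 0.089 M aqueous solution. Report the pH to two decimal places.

pH = 1.88

Since Ka1 ≫ Ka2, the first ionization dominates [H+].
Ka1 = x²/(0.089 − x) = 2.3 × 10^-3
Solving the quadratic: x = (−Ka1 + √(Ka1² + 4·Ka1·C₀))/2 = 1.32 × 10^-2 M
pH = −log(1.32 × 10^-2) = 1.88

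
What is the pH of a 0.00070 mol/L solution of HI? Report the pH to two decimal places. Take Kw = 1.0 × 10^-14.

HI is a strong acid and dissociates completely, so [H+] = 0.00070 M.
pH = -log(0.0007) = 3.15

pH = 3.15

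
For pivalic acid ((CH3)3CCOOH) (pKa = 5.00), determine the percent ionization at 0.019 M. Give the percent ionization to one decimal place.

(CH3)3CCOOH ⇌ (CH3)3CCOO- + H+; let x = [H+] at equilibrium.
Ka = 10^(−5.00) = 1.00 × 10^-5
x ≈ √(Ka·C₀) = √(1.00 × 10^-5 × 0.019) = 4.36 × 10^-4 M
% ionization = x/C₀ × 100% = 4.36 × 10^-4/0.019 × 100% = 2.3%

2.3%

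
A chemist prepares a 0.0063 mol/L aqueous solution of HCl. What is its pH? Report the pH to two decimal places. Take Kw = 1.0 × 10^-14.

pH = 2.20

HCl is a strong acid and dissociates completely, so [H+] = 0.0063 M.
pH = -log(0.0063) = 2.20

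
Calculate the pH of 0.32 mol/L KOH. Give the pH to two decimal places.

KOH is a strong base; [OH-] = 0.32 M.
pOH = -log(0.32) = 0.49
pH = 14.00 - 0.49 = 13.51

pH = 13.51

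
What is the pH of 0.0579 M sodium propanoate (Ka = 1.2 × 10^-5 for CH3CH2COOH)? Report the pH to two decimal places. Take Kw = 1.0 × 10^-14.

pH = 8.84

CH3CH2COO- is the conjugate base of the weak acid CH3CH2COOH.
Kb = Kw/Ka = 1.0×10^-14 / 1.2 × 10^-5 = 8.33 × 10^-10
Kb = [OH-]²/(0.0579 − [OH-]) = 8.33 × 10^-10
Neglecting [OH-] in the denominator: [OH-] = √(8.33 × 10^-10 × 0.0579) = 6.94 × 10^-6 M
Check: 0.012% ionized — well under 5%, approximation valid.
pOH = −log(6.94 × 10^-6) = 5.16; pH = 14.00 − 5.16 = 8.84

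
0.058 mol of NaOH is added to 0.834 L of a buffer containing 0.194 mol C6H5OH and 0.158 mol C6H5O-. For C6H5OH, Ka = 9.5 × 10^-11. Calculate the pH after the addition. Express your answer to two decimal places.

pH = 10.22

After neutralization: n(C6H5OH) = 0.136 mol, n(C6H5O-) = 0.216 mol.
pKa = −log(9.5 × 10^-11) = 10.022
pH = pKa + log(n_C6H5O-/n_C6H5OH) = 10.022 + log(0.216/0.136) = 10.022 + (+0.201)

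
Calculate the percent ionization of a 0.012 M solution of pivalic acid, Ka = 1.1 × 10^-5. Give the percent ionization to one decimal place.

3.0%

(CH3)3CCOOH ⇌ (CH3)3CCOO- + H+; let x = [H+] at equilibrium.
x ≈ √(Ka·C₀) = √(1.1 × 10^-5 × 0.012) = 3.63 × 10^-4 M
% ionization = x/C₀ × 100% = 3.63 × 10^-4/0.012 × 100% = 3.0%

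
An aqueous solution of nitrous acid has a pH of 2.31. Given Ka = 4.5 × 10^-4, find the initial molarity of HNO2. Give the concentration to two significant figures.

C₀ = 5.8 × 10^-2 M

[H+] = 10^(-2.31) = 4.90 × 10^-3 M = x
Ka = x²/(C₀ − x) ⇒ C₀ = x + x²/Ka
C₀ = 4.90 × 10^-3 + (4.90 × 10^-3)²/(4.5 × 10^-4) = 5.83 × 10^-2 M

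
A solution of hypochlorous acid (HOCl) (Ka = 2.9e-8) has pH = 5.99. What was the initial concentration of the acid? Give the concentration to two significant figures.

C₀ = 3.7 × 10^-5 M

[H+] = 10^(-5.99) = 1.02 × 10^-6 M = x
Ka = x²/(C₀ − x) ⇒ C₀ = x + x²/Ka
C₀ = 1.02 × 10^-6 + (1.02 × 10^-6)²/(2.9 × 10^-8) = 3.69 × 10^-5 M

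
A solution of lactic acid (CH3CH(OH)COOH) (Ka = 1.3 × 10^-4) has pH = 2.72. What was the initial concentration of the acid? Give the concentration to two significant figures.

C₀ = 3.0 × 10^-2 M

[H+] = 10^(-2.72) = 1.91 × 10^-3 M = x
Ka = x²/(C₀ − x) ⇒ C₀ = x + x²/Ka
C₀ = 1.91 × 10^-3 + (1.91 × 10^-3)²/(1.3 × 10^-4) = 3.00 × 10^-2 M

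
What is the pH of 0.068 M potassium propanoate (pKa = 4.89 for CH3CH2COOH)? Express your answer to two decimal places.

pH = 8.86

CH3CH2COO- is the conjugate base of the weak acid CH3CH2COOH.
Ka = 10^(−4.89) = 1.29 × 10^-5
Kb = Kw/Ka = 1.0×10^-14 / 1.29 × 10^-5 = 7.75 × 10^-10
Kb = [OH-]²/(0.068 − [OH-]) = 7.75 × 10^-10
Assume [OH-] ≪ 0.068: [OH-] ≈ √(7.75 × 10^-10 × 0.068) = 7.26 × 10^-6 M
Check: 0.011% ionized — well under 5%, approximation valid.
pOH = −log(7.26 × 10^-6) = 5.14; pH = 14.00 − 5.14 = 8.86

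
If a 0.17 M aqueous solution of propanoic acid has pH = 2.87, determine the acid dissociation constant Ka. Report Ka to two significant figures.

[H+] = 10^(-2.87) = 1.35 × 10^-3 M
At equilibrium [HA] = 0.17 − 1.35 × 10^-3 = 1.69 × 10^-1 M
Ka = [H+][A-]/[HA] = (1.35 × 10^-3)² / 1.69 × 10^-1 = 1.1 × 10^-5

Ka = 1.1 × 10^-5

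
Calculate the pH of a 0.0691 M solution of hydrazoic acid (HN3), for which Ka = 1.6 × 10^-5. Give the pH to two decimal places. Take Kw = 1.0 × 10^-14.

pH = 2.98

HN3 ⇌ N3- + H+
From the ICE table, Ka = x²/(0.0691 − x) = 1.6 × 10^-5.
Since Ka ≪ C₀, x ≈ √(Ka·C₀) = 1.05 × 10^-3 M.
pH = −log(1.05 × 10^-3) = 2.98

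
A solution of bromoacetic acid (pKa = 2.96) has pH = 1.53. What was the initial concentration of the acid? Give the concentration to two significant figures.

C₀ = 8.2 × 10^-1 M

[H+] = 10^(-1.53) = 2.95 × 10^-2 M = x
Ka = 10^(−2.96) = 1.10 × 10^-3
Ka = x²/(C₀ − x) ⇒ C₀ = x + x²/Ka
C₀ = 2.95 × 10^-2 + (2.95 × 10^-2)²/(1.10 × 10^-3) = 8.21 × 10^-1 M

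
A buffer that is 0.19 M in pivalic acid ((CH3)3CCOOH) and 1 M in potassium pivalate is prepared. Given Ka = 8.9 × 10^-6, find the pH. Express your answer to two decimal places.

pH = 5.77

pKa = −log(8.9 × 10^-6) = 5.051
pH = pKa + log([A⁻]/[HA]) = 5.051 + log(1/0.19)
pH = 5.051 + (+0.721) = 5.77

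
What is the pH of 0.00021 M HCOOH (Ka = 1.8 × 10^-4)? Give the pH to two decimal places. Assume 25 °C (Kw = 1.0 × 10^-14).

HCOOH ⇌ HCOO- + H+
Let x = [H+] at equilibrium. Ka = x²/(0.00021 − x).
Here C₀/Ka ≈ 1.17, so the small-x approximation fails. Use the quadratic:
x = (−Ka + √(Ka² + 4·Ka·C₀))/2 = 1.24 × 10^-4 M
pH = −log(1.24 × 10^-4) = 3.91

pH = 3.91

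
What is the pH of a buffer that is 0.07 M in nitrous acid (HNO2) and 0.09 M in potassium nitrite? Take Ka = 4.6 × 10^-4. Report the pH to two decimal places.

pKa = −log(4.6 × 10^-4) = 3.337
Henderson–Hasselbalch: pH = pKa + log([NO2-]/[HNO2]) = 3.337 + log(0.09/0.07)
pH = 3.337 + (+0.109) = 3.45

pH = 3.45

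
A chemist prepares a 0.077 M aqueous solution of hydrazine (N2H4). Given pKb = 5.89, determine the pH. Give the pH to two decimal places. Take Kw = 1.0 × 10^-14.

pH = 10.50

N2H4 + H2O ⇌ N2H5+ + OH-
Kb = 10^(−5.89) = 1.29 × 10^-6
Kb = [OH-]²/(0.077 − [OH-]) = 1.29 × 10^-6
Since Kb ≪ C₀, [OH-] ≈ √(Kb·C₀) = 3.15 × 10^-4 M.
pOH = −log(3.15 × 10^-4) = 3.50; pH = 14.00 − 3.50 = 10.50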